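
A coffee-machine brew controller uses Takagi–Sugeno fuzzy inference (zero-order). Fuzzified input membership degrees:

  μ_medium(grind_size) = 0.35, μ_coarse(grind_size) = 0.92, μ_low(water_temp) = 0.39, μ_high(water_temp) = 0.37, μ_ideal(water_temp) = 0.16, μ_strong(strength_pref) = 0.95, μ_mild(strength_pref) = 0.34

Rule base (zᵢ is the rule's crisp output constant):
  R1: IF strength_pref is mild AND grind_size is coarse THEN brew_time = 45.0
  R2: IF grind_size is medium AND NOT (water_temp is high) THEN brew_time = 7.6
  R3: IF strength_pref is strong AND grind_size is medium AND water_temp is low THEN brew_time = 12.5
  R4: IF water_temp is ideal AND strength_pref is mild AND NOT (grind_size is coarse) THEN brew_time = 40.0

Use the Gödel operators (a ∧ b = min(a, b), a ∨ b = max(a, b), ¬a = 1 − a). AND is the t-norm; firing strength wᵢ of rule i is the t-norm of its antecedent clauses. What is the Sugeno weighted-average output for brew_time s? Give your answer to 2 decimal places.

22.80

R1 (z=45.0): mild=0.34, coarse=0.92; AND[min(a, b)] → w = 0.34
R2 (z=7.6): medium=0.35, ¬high=1−0.37=0.63; AND[min(a, b)] → w = 0.35
R3 (z=12.5): strong=0.95, medium=0.35, low=0.39; AND[min(a, b)] → w = 0.35
R4 (z=40.0): ideal=0.16, mild=0.34, ¬coarse=1−0.92=0.08; AND[min(a, b)] → w = 0.08
Weighted average = (0.34·45.0 + 0.35·7.6 + 0.35·12.5 + 0.08·40.0) / (0.34 + 0.35 + 0.35 + 0.08)
  = 25.5350 / 1.1200 = 22.80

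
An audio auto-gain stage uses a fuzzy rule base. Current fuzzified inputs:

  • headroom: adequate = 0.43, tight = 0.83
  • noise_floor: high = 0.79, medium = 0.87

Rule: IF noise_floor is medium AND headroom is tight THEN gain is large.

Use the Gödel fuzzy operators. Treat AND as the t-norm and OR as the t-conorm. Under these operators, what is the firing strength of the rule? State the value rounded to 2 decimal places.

0.83

firing strength: medium=0.87, tight=0.83; AND[min(a, b)] → w = 0.83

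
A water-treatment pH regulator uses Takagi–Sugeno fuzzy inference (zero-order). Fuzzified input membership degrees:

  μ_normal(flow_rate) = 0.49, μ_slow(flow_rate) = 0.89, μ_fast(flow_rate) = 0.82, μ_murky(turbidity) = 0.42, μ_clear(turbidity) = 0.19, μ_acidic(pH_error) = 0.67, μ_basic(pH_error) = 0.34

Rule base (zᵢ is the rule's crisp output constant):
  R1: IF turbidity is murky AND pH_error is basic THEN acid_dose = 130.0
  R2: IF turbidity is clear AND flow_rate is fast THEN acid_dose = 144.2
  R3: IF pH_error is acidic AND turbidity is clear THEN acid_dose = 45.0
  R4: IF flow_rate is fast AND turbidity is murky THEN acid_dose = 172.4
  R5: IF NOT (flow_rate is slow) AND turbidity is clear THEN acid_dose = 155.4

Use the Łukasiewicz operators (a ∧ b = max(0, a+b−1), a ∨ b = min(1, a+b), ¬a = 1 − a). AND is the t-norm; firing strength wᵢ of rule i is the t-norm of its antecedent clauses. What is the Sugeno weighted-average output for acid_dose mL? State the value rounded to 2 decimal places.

171.27

R1 (z=130.0): murky=0.42, basic=0.34; AND[max(0, a+b−1)] → w = 0.00
R2 (z=144.2): clear=0.19, fast=0.82; AND[max(0, a+b−1)] → w = 0.01
R3 (z=45.0): acidic=0.67, clear=0.19; AND[max(0, a+b−1)] → w = 0.00
R4 (z=172.4): fast=0.82, murky=0.42; AND[max(0, a+b−1)] → w = 0.24
R5 (z=155.4): ¬slow=1−0.89=0.11, clear=0.19; AND[max(0, a+b−1)] → w = 0.00
Weighted average = (0.00·130.0 + 0.01·144.2 + 0.00·45.0 + 0.24·172.4 + 0.00·155.4) / (0.00 + 0.01 + 0.00 + 0.24 + 0.00)
  = 42.8180 / 0.2500 = 171.27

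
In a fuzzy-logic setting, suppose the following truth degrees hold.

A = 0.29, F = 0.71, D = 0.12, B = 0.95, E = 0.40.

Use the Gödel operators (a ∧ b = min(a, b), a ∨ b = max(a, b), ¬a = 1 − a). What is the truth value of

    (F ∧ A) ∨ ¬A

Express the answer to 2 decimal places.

0.71

F ∧ A = min(a, b) on (0.71, 0.29) = 0.29
¬A = 1 − 0.29 = 0.71
(F ∧ A) ∨ ¬A = max(a, b) on (0.29, 0.71) = 0.71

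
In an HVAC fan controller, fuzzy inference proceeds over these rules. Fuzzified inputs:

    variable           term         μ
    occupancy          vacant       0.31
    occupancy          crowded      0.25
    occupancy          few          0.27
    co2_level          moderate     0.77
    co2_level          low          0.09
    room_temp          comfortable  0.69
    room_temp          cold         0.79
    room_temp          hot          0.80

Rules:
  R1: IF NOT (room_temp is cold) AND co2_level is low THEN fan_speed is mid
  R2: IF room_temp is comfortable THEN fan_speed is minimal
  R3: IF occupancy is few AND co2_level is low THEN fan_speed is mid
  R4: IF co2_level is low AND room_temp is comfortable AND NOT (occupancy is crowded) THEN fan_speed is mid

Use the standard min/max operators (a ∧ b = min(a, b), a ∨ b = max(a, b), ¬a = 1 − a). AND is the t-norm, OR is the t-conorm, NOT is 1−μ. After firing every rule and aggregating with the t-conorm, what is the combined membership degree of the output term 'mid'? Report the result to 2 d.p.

0.09

R1: ¬cold=1−0.79=0.21, low=0.09; AND[min(a, b)] → w = 0.09
R2: comfortable=0.69 → w = 0.69
R3: few=0.27, low=0.09; AND[min(a, b)] → w = 0.09
R4: low=0.09, comfortable=0.69, ¬crowded=1−0.25=0.75; AND[min(a, b)] → w = 0.09
Rules with consequent 'mid': {R1, R3, R4} → strengths 0.09, 0.09, 0.09
Aggregate via t-conorm [max(a, b)]: 0.09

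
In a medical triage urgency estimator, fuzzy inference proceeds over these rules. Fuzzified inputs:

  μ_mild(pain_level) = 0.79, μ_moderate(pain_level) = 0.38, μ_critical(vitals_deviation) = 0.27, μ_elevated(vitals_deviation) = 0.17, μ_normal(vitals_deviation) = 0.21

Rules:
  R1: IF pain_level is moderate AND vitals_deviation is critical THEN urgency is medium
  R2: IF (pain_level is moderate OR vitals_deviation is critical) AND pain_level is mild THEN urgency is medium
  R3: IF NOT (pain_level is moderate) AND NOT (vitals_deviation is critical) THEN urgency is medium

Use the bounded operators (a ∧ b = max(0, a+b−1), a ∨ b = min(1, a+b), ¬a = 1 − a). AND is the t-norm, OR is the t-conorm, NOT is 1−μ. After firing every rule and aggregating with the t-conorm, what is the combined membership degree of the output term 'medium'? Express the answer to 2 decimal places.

R1: moderate=0.38, critical=0.27; AND[max(0, a+b−1)] → w = 0.00
R2: (moderate=0.38 OR critical=0.27) = 0.65; AND[max(0, a+b−1)] with mild=0.79 → w = 0.44
R3: ¬moderate=1−0.38=0.62, ¬critical=1−0.27=0.73; AND[max(0, a+b−1)] → w = 0.35
Rules with consequent 'medium': {R1, R2, R3} → strengths 0.00, 0.44, 0.35
Aggregate via t-conorm [min(1, a+b)]: 0.79

0.79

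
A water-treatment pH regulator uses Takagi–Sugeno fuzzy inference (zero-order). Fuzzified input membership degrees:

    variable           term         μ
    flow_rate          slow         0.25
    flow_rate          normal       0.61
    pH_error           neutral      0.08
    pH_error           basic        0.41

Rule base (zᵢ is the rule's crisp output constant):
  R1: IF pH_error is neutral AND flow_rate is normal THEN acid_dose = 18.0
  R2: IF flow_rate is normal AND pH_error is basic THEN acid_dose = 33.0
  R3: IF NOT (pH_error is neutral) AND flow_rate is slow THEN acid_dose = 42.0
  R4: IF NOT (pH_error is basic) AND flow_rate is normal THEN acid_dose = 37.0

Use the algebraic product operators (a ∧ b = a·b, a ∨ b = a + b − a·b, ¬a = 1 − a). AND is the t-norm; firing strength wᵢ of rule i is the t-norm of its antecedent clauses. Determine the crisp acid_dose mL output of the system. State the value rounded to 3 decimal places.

R1 (z=18.0): neutral=0.08, normal=0.61; AND[a·b] → w = 0.0488
R2 (z=33.0): normal=0.61, basic=0.41; AND[a·b] → w = 0.2501
R3 (z=42.0): ¬neutral=1−0.08=0.92, slow=0.25; AND[a·b] → w = 0.2300
R4 (z=37.0): ¬basic=1−0.41=0.59, normal=0.61; AND[a·b] → w = 0.3599
Weighted average = (0.0488·18.0 + 0.2501·33.0 + 0.2300·42.0 + 0.3599·37.0) / (0.0488 + 0.2501 + 0.2300 + 0.3599)
  = 32.1080 / 0.8888 = 36.125

36.125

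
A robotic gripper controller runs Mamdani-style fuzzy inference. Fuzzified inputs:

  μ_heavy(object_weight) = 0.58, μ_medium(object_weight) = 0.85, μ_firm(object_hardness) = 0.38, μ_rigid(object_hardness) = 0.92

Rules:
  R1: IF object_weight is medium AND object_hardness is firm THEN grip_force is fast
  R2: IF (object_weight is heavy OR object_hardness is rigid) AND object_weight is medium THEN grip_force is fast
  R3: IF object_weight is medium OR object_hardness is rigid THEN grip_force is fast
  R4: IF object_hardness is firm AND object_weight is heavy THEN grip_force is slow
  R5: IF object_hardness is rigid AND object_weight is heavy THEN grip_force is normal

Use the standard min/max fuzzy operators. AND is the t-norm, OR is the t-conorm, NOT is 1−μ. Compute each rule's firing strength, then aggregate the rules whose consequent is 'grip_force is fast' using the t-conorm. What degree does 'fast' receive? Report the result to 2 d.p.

0.92

R1: medium=0.85, firm=0.38; AND[min(a, b)] → w = 0.38
R2: (heavy=0.58 OR rigid=0.92) = 0.92; AND[min(a, b)] with medium=0.85 → w = 0.85
R3: medium=0.85, rigid=0.92; OR[max(a, b)] → w = 0.92
R4: firm=0.38, heavy=0.58; AND[min(a, b)] → w = 0.38
R5: rigid=0.92, heavy=0.58; AND[min(a, b)] → w = 0.58
Rules with consequent 'fast': {R1, R2, R3} → strengths 0.38, 0.85, 0.92
Aggregate via t-conorm [max(a, b)]: 0.92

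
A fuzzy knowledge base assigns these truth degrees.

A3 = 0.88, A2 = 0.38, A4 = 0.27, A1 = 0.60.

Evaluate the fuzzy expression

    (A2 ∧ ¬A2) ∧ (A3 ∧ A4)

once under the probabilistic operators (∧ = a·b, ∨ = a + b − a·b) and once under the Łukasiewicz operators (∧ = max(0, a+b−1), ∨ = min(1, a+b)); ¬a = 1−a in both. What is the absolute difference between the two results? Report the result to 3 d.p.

0.056

Under probabilistic:
  ¬A2 = 1 − 0.3800 = 0.6200
  A2 ∧ ¬A2 = a·b on (0.3800, 0.6200) = 0.2356
  A3 ∧ A4 = a·b on (0.8800, 0.2700) = 0.2376
  (A2 ∧ ¬A2) ∧ (A3 ∧ A4) = a·b on (0.2356, 0.2376) = 0.0560
  → value = 0.0560
Under Łukasiewicz:
  ¬A2 = 1 − 0.38 = 0.62
  A2 ∧ ¬A2 = max(0, a+b−1) on (0.38, 0.62) = 0.00
  A3 ∧ A4 = max(0, a+b−1) on (0.88, 0.27) = 0.15
  (A2 ∧ ¬A2) ∧ (A3 ∧ A4) = max(0, a+b−1) on (0.00, 0.15) = 0.00
  → value = 0.0000
|0.0560 − 0.0000| = 0.056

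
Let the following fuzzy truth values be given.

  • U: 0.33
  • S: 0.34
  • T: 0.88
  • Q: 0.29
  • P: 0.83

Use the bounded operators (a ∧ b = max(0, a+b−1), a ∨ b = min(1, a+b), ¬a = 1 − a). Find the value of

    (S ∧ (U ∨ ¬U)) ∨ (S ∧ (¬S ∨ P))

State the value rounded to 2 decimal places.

¬U = 1 − 0.33 = 0.67
U ∨ ¬U = min(1, a+b) on (0.33, 0.67) = 1.00
S ∧ (U ∨ ¬U) = max(0, a+b−1) on (0.34, 1.00) = 0.34
¬S = 1 − 0.34 = 0.66
¬S ∨ P = min(1, a+b) on (0.66, 0.83) = 1.00
S ∧ (¬S ∨ P) = max(0, a+b−1) on (0.34, 1.00) = 0.34
(S ∧ (U ∨ ¬U)) ∨ (S ∧ (¬S ∨ P)) = min(1, a+b) on (0.34, 0.34) = 0.68

0.68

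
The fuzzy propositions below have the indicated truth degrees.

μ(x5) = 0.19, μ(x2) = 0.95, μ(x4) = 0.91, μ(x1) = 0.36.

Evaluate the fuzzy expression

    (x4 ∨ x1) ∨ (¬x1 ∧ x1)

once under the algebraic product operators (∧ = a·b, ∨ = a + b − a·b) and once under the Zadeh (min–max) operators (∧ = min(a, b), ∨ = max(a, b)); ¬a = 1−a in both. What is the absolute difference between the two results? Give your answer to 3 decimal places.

0.046

Under algebraic product:
  x4 ∨ x1 = a + b − a·b on (0.9100, 0.3600) = 0.9424
  ¬x1 = 1 − 0.3600 = 0.6400
  ¬x1 ∧ x1 = a·b on (0.6400, 0.3600) = 0.2304
  (x4 ∨ x1) ∨ (¬x1 ∧ x1) = a + b − a·b on (0.9424, 0.2304) = 0.9557
  → value = 0.9557
Under Zadeh (min–max):
  x4 ∨ x1 = max(a, b) on (0.91, 0.36) = 0.91
  ¬x1 = 1 − 0.36 = 0.64
  ¬x1 ∧ x1 = min(a, b) on (0.64, 0.36) = 0.36
  (x4 ∨ x1) ∨ (¬x1 ∧ x1) = max(a, b) on (0.91, 0.36) = 0.91
  → value = 0.9100
|0.9557 − 0.9100| = 0.046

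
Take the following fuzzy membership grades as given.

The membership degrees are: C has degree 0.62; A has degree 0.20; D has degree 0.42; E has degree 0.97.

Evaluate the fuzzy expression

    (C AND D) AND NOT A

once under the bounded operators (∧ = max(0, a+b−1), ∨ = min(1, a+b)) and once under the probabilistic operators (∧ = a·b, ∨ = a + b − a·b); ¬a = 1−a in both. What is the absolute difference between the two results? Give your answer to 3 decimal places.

Under bounded:
  C AND D = max(0, a+b−1) on (0.62, 0.42) = 0.04
  NOT A = 1 − 0.20 = 0.80
  (C AND D) AND NOT A = max(0, a+b−1) on (0.04, 0.80) = 0.00
  → value = 0.0000
Under probabilistic:
  C AND D = a·b on (0.6200, 0.4200) = 0.2604
  NOT A = 1 − 0.2000 = 0.8000
  (C AND D) AND NOT A = a·b on (0.2604, 0.8000) = 0.2083
  → value = 0.2083
|0.0000 − 0.2083| = 0.208

0.208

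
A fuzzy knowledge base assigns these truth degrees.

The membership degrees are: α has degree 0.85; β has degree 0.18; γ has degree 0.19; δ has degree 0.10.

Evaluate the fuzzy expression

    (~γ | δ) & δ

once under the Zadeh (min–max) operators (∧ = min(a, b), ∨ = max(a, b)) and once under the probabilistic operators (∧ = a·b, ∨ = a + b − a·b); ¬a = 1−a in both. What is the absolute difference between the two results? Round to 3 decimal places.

0.017

Under Zadeh (min–max):
  ~γ = 1 − 0.19 = 0.81
  ~γ | δ = max(a, b) on (0.81, 0.10) = 0.81
  (~γ | δ) & δ = min(a, b) on (0.81, 0.10) = 0.10
  → value = 0.1000
Under probabilistic:
  ~γ = 1 − 0.1900 = 0.8100
  ~γ | δ = a + b − a·b on (0.8100, 0.1000) = 0.8290
  (~γ | δ) & δ = a·b on (0.8290, 0.1000) = 0.0829
  → value = 0.0829
|0.1000 − 0.0829| = 0.017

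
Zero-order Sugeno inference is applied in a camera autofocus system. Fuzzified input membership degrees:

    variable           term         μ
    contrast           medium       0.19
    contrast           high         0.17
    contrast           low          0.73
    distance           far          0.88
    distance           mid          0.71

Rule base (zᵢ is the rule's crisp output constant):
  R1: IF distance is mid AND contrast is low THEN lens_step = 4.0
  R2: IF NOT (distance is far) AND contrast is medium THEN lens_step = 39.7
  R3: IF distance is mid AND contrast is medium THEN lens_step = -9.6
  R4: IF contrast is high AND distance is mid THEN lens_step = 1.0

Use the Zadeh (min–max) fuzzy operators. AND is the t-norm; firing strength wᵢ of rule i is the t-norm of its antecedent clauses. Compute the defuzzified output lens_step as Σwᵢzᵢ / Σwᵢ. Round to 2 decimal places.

R1 (z=4.0): mid=0.71, low=0.73; AND[min(a, b)] → w = 0.71
R2 (z=39.7): ¬far=1−0.88=0.12, medium=0.19; AND[min(a, b)] → w = 0.12
R3 (z=-9.6): mid=0.71, medium=0.19; AND[min(a, b)] → w = 0.19
R4 (z=1.0): high=0.17, mid=0.71; AND[min(a, b)] → w = 0.17
Weighted average = (0.71·4.0 + 0.12·39.7 + 0.19·-9.6 + 0.17·1.0) / (0.71 + 0.12 + 0.19 + 0.17)
  = 5.9500 / 1.1900 = 5.00

5.00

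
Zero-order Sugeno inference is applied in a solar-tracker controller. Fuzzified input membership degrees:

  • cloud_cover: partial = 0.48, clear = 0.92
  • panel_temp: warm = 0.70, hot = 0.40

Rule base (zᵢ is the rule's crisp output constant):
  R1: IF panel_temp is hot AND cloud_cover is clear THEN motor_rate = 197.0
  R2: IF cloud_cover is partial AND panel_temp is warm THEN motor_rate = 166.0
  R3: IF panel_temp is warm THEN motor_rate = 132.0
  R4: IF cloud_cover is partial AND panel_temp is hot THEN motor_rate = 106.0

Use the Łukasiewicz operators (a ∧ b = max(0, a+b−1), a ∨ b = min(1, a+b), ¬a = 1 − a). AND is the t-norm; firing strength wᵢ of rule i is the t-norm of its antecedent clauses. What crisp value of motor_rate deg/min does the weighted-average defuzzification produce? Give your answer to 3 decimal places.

R1 (z=197.0): hot=0.40, clear=0.92; AND[max(0, a+b−1)] → w = 0.32
R2 (z=166.0): partial=0.48, warm=0.70; AND[max(0, a+b−1)] → w = 0.18
R3 (z=132.0): warm=0.70 → w = 0.70
R4 (z=106.0): partial=0.48, hot=0.40; AND[max(0, a+b−1)] → w = 0.00
Weighted average = (0.32·197.0 + 0.18·166.0 + 0.70·132.0 + 0.00·106.0) / (0.32 + 0.18 + 0.70 + 0.00)
  = 185.3200 / 1.2000 = 154.433

154.433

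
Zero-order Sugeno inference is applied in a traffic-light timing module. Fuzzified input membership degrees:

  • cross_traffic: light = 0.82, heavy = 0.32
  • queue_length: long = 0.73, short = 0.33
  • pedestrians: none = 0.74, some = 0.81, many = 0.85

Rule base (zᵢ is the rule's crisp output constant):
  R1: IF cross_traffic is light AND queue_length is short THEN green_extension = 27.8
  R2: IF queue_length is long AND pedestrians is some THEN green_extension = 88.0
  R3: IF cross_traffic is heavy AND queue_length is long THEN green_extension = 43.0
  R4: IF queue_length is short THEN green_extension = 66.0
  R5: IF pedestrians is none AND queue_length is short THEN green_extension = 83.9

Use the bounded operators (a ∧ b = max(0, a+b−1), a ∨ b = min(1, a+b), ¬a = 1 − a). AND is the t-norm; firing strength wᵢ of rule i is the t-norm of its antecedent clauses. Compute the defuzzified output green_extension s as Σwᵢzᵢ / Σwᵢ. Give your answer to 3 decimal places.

R1 (z=27.8): light=0.82, short=0.33; AND[max(0, a+b−1)] → w = 0.15
R2 (z=88.0): long=0.73, some=0.81; AND[max(0, a+b−1)] → w = 0.54
R3 (z=43.0): heavy=0.32, long=0.73; AND[max(0, a+b−1)] → w = 0.05
R4 (z=66.0): short=0.33 → w = 0.33
R5 (z=83.9): none=0.74, short=0.33; AND[max(0, a+b−1)] → w = 0.07
Weighted average = (0.15·27.8 + 0.54·88.0 + 0.05·43.0 + 0.33·66.0 + 0.07·83.9) / (0.15 + 0.54 + 0.05 + 0.33 + 0.07)
  = 81.4930 / 1.1400 = 71.485

71.485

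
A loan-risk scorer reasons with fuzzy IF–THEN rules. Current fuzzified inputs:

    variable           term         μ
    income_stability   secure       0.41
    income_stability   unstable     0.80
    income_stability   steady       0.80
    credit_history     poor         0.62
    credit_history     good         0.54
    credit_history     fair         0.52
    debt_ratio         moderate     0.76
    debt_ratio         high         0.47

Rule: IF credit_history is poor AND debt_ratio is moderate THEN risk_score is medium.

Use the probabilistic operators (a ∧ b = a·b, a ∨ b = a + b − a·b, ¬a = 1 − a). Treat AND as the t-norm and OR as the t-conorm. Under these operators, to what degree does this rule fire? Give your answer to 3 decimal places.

0.471

firing strength: poor=0.62, moderate=0.76; AND[a·b] → w = 0.4712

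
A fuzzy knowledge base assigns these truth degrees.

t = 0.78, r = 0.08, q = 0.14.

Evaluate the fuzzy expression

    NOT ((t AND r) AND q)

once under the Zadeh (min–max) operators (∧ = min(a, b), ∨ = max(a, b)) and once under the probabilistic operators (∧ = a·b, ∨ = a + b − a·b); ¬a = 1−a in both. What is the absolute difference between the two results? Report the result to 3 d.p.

Under Zadeh (min–max):
  t AND r = min(a, b) on (0.78, 0.08) = 0.08
  (t AND r) AND q = min(a, b) on (0.08, 0.14) = 0.08
  NOT ((t AND r) AND q) = 1 − 0.08 = 0.92
  → value = 0.9200
Under probabilistic:
  t AND r = a·b on (0.7800, 0.0800) = 0.0624
  (t AND r) AND q = a·b on (0.0624, 0.1400) = 0.0087
  NOT ((t AND r) AND q) = 1 − 0.0087 = 0.9913
  → value = 0.9913
|0.9200 − 0.9913| = 0.071

0.071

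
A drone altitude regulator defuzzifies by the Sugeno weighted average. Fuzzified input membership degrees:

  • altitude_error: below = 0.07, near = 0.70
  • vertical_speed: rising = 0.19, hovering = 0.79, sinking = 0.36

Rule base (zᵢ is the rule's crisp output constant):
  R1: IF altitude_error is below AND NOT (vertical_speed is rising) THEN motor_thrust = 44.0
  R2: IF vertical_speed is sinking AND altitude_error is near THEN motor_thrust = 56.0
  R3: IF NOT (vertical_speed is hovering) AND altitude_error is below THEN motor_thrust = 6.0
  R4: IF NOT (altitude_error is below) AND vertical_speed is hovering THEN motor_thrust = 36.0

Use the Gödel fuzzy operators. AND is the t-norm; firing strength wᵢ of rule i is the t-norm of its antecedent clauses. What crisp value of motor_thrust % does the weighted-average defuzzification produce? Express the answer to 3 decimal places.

40.388

R1 (z=44.0): below=0.07, ¬rising=1−0.19=0.81; AND[min(a, b)] → w = 0.07
R2 (z=56.0): sinking=0.36, near=0.70; AND[min(a, b)] → w = 0.36
R3 (z=6.0): ¬hovering=1−0.79=0.21, below=0.07; AND[min(a, b)] → w = 0.07
R4 (z=36.0): ¬below=1−0.07=0.93, hovering=0.79; AND[min(a, b)] → w = 0.79
Weighted average = (0.07·44.0 + 0.36·56.0 + 0.07·6.0 + 0.79·36.0) / (0.07 + 0.36 + 0.07 + 0.79)
  = 52.1000 / 1.2900 = 40.388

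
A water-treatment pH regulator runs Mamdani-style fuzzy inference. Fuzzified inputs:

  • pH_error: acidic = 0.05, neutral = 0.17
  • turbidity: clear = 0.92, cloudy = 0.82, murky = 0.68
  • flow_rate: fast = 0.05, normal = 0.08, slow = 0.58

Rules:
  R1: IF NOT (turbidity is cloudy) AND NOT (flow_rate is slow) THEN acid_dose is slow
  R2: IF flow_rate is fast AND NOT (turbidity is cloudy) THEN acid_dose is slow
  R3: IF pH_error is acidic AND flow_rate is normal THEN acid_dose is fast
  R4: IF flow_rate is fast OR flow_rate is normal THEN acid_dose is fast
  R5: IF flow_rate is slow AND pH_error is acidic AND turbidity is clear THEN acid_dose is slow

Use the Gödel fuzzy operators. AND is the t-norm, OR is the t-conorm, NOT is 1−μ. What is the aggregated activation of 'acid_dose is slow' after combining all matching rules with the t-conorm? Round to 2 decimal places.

R1: ¬cloudy=1−0.82=0.18, ¬slow=1−0.58=0.42; AND[min(a, b)] → w = 0.18
R2: fast=0.05, ¬cloudy=1−0.82=0.18; AND[min(a, b)] → w = 0.05
R3: acidic=0.05, normal=0.08; AND[min(a, b)] → w = 0.05
R4: fast=0.05, normal=0.08; OR[max(a, b)] → w = 0.08
R5: slow=0.58, acidic=0.05, clear=0.92; AND[min(a, b)] → w = 0.05
Rules with consequent 'slow': {R1, R2, R5} → strengths 0.18, 0.05, 0.05
Aggregate via t-conorm [max(a, b)]: 0.18

0.18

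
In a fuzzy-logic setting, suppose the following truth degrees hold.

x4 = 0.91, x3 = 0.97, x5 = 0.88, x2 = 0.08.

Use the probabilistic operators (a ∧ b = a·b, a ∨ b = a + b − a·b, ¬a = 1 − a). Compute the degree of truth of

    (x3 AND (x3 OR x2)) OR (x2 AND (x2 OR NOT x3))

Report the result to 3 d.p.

0.944

x3 OR x2 = a + b − a·b on (0.9700, 0.0800) = 0.9724
x3 AND (x3 OR x2) = a·b on (0.9700, 0.9724) = 0.9432
NOT x3 = 1 − 0.9700 = 0.0300
x2 OR NOT x3 = a + b − a·b on (0.0800, 0.0300) = 0.1076
x2 AND (x2 OR NOT x3) = a·b on (0.0800, 0.1076) = 0.0086
(x3 AND (x3 OR x2)) OR (x2 AND (x2 OR NOT x3)) = a + b − a·b on (0.9432, 0.0086) = 0.9437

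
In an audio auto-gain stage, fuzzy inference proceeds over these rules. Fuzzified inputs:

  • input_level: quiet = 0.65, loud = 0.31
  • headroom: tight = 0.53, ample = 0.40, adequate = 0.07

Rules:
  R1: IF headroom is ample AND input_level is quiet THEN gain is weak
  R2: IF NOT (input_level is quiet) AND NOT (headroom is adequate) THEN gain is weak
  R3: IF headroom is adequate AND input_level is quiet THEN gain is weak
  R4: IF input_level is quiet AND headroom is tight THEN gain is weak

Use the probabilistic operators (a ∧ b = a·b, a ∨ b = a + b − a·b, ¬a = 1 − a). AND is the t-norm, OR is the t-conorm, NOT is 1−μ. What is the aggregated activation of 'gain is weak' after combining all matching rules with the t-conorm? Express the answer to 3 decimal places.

0.688

R1: ample=0.40, quiet=0.65; AND[a·b] → w = 0.2600
R2: ¬quiet=1−0.65=0.35, ¬adequate=1−0.07=0.93; AND[a·b] → w = 0.3255
R3: adequate=0.07, quiet=0.65; AND[a·b] → w = 0.0455
R4: quiet=0.65, tight=0.53; AND[a·b] → w = 0.3445
Rules with consequent 'weak': {R1, R2, R3, R4} → strengths 0.2600, 0.3255, 0.0455, 0.3445
Aggregate via t-conorm [a + b − a·b]: 0.6877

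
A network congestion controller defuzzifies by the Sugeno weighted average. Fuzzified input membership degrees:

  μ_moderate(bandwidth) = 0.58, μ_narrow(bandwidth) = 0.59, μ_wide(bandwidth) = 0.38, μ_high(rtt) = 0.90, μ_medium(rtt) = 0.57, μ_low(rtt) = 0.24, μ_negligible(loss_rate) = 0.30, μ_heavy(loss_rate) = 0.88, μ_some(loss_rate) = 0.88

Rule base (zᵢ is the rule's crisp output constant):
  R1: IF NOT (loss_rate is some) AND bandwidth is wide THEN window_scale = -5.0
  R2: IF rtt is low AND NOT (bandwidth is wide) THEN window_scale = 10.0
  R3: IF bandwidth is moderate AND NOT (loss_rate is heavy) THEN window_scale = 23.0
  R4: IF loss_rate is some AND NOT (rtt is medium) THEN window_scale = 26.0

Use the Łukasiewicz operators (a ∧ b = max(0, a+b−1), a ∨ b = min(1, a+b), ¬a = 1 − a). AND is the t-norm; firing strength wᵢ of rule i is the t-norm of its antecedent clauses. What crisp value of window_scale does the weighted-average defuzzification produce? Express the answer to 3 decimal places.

R1 (z=-5.0): ¬some=1−0.88=0.12, wide=0.38; AND[max(0, a+b−1)] → w = 0.00
R2 (z=10.0): low=0.24, ¬wide=1−0.38=0.62; AND[max(0, a+b−1)] → w = 0.00
R3 (z=23.0): moderate=0.58, ¬heavy=1−0.88=0.12; AND[max(0, a+b−1)] → w = 0.00
R4 (z=26.0): some=0.88, ¬medium=1−0.57=0.43; AND[max(0, a+b−1)] → w = 0.31
Weighted average = (0.00·-5.0 + 0.00·10.0 + 0.00·23.0 + 0.31·26.0) / (0.00 + 0.00 + 0.00 + 0.31)
  = 8.0600 / 0.3100 = 26.000

26.000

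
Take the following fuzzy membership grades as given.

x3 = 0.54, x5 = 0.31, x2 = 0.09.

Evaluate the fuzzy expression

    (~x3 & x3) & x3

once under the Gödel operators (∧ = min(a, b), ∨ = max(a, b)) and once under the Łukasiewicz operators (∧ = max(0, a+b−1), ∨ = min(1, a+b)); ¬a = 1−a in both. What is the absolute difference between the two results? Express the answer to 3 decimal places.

Under Gödel:
  ~x3 = 1 − 0.54 = 0.46
  ~x3 & x3 = min(a, b) on (0.46, 0.54) = 0.46
  (~x3 & x3) & x3 = min(a, b) on (0.46, 0.54) = 0.46
  → value = 0.4600
Under Łukasiewicz:
  ~x3 = 1 − 0.54 = 0.46
  ~x3 & x3 = max(0, a+b−1) on (0.46, 0.54) = 0.00
  (~x3 & x3) & x3 = max(0, a+b−1) on (0.00, 0.54) = 0.00
  → value = 0.0000
|0.4600 − 0.0000| = 0.460

0.460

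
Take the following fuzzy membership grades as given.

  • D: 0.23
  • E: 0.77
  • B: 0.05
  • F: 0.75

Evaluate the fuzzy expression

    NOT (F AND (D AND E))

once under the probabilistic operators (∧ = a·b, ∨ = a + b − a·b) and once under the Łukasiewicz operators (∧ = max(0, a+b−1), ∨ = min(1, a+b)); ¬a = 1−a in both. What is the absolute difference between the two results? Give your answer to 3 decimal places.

0.133

Under probabilistic:
  D AND E = a·b on (0.2300, 0.7700) = 0.1771
  F AND (D AND E) = a·b on (0.7500, 0.1771) = 0.1328
  NOT (F AND (D AND E)) = 1 − 0.1328 = 0.8672
  → value = 0.8672
Under Łukasiewicz:
  D AND E = max(0, a+b−1) on (0.23, 0.77) = 0.00
  F AND (D AND E) = max(0, a+b−1) on (0.75, 0.00) = 0.00
  NOT (F AND (D AND E)) = 1 − 0.00 = 1.00
  → value = 1.0000
|0.8672 − 1.0000| = 0.133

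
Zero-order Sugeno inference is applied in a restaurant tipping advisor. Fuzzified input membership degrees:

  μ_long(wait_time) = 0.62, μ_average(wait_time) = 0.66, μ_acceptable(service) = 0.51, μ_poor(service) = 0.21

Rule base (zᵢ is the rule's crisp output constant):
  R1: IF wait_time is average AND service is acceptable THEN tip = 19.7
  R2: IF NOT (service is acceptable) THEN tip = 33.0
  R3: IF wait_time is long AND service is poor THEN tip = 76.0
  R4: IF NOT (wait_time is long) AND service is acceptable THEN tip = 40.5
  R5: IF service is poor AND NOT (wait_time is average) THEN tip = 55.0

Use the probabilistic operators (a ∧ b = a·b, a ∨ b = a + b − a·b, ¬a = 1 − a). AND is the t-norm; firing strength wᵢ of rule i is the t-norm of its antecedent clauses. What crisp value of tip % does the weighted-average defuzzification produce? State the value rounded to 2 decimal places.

36.39

R1 (z=19.7): average=0.66, acceptable=0.51; AND[a·b] → w = 0.3366
R2 (z=33.0): ¬acceptable=1−0.51=0.49 → w = 0.4900
R3 (z=76.0): long=0.62, poor=0.21; AND[a·b] → w = 0.1302
R4 (z=40.5): ¬long=1−0.62=0.38, acceptable=0.51; AND[a·b] → w = 0.1938
R5 (z=55.0): poor=0.21, ¬average=1−0.66=0.34; AND[a·b] → w = 0.0714
Weighted average = (0.3366·19.7 + 0.4900·33.0 + 0.1302·76.0 + 0.1938·40.5 + 0.0714·55.0) / (0.3366 + 0.4900 + 0.1302 + 0.1938 + 0.0714)
  = 44.4721 / 1.2220 = 36.39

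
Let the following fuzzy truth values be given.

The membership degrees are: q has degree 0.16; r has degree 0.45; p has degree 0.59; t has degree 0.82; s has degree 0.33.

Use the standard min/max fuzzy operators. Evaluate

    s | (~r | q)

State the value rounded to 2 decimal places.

0.55

~r = 1 − 0.45 = 0.55
~r | q = max(a, b) on (0.55, 0.16) = 0.55
s | (~r | q) = max(a, b) on (0.33, 0.55) = 0.55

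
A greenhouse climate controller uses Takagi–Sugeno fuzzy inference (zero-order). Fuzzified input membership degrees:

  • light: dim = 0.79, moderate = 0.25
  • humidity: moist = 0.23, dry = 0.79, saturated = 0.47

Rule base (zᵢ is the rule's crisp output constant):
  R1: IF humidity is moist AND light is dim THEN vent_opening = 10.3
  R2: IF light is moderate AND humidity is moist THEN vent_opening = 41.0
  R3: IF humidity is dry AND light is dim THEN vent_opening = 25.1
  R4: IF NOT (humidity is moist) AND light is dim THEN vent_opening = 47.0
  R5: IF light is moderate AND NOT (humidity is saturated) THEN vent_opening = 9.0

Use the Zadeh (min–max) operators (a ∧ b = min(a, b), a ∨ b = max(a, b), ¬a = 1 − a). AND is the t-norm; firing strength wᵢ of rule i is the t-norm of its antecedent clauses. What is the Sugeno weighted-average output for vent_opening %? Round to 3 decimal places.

R1 (z=10.3): moist=0.23, dim=0.79; AND[min(a, b)] → w = 0.23
R2 (z=41.0): moderate=0.25, moist=0.23; AND[min(a, b)] → w = 0.23
R3 (z=25.1): dry=0.79, dim=0.79; AND[min(a, b)] → w = 0.79
R4 (z=47.0): ¬moist=1−0.23=0.77, dim=0.79; AND[min(a, b)] → w = 0.77
R5 (z=9.0): moderate=0.25, ¬saturated=1−0.47=0.53; AND[min(a, b)] → w = 0.25
Weighted average = (0.23·10.3 + 0.23·41.0 + 0.79·25.1 + 0.77·47.0 + 0.25·9.0) / (0.23 + 0.23 + 0.79 + 0.77 + 0.25)
  = 70.0680 / 2.2700 = 30.867

30.867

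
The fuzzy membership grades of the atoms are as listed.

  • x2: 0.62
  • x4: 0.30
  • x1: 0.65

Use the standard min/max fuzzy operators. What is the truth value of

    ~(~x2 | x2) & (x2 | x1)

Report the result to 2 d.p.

0.38

~x2 = 1 − 0.62 = 0.38
~x2 | x2 = max(a, b) on (0.38, 0.62) = 0.62
~(~x2 | x2) = 1 − 0.62 = 0.38
x2 | x1 = max(a, b) on (0.62, 0.65) = 0.65
~(~x2 | x2) & (x2 | x1) = min(a, b) on (0.38, 0.65) = 0.38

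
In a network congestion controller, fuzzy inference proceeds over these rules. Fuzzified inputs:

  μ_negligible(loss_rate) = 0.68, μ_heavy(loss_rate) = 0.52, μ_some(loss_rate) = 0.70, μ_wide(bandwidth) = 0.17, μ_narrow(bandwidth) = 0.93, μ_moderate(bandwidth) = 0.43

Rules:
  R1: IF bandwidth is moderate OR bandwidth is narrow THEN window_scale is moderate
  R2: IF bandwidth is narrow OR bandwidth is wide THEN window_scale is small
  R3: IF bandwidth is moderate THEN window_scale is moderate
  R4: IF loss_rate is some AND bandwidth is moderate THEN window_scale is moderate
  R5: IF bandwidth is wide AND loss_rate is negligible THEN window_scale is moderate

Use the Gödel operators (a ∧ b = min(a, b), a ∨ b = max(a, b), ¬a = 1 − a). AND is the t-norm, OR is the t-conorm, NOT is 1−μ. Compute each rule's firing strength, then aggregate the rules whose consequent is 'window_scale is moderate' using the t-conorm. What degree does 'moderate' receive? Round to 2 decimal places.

R1: moderate=0.43, narrow=0.93; OR[max(a, b)] → w = 0.93
R2: narrow=0.93, wide=0.17; OR[max(a, b)] → w = 0.93
R3: moderate=0.43 → w = 0.43
R4: some=0.70, moderate=0.43; AND[min(a, b)] → w = 0.43
R5: wide=0.17, negligible=0.68; AND[min(a, b)] → w = 0.17
Rules with consequent 'moderate': {R1, R3, R4, R5} → strengths 0.93, 0.43, 0.43, 0.17
Aggregate via t-conorm [max(a, b)]: 0.93

0.93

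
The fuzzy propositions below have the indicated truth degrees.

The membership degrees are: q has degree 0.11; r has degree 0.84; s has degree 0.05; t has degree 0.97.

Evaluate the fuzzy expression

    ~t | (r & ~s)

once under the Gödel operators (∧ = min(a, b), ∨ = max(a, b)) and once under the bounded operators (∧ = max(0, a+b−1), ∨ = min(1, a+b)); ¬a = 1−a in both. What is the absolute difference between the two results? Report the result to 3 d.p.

Under Gödel:
  ~t = 1 − 0.97 = 0.03
  ~s = 1 − 0.05 = 0.95
  r & ~s = min(a, b) on (0.84, 0.95) = 0.84
  ~t | (r & ~s) = max(a, b) on (0.03, 0.84) = 0.84
  → value = 0.8400
Under bounded:
  ~t = 1 − 0.97 = 0.03
  ~s = 1 − 0.05 = 0.95
  r & ~s = max(0, a+b−1) on (0.84, 0.95) = 0.79
  ~t | (r & ~s) = min(1, a+b) on (0.03, 0.79) = 0.82
  → value = 0.8200
|0.8400 − 0.8200| = 0.020

0.020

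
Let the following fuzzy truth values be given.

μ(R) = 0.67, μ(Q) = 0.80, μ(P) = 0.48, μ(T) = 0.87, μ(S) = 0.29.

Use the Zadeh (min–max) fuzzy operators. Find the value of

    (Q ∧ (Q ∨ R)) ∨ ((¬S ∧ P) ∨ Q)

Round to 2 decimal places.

Q ∨ R = max(a, b) on (0.80, 0.67) = 0.80
Q ∧ (Q ∨ R) = min(a, b) on (0.80, 0.80) = 0.80
¬S = 1 − 0.29 = 0.71
¬S ∧ P = min(a, b) on (0.71, 0.48) = 0.48
(¬S ∧ P) ∨ Q = max(a, b) on (0.48, 0.80) = 0.80
(Q ∧ (Q ∨ R)) ∨ ((¬S ∧ P) ∨ Q) = max(a, b) on (0.80, 0.80) = 0.80

0.80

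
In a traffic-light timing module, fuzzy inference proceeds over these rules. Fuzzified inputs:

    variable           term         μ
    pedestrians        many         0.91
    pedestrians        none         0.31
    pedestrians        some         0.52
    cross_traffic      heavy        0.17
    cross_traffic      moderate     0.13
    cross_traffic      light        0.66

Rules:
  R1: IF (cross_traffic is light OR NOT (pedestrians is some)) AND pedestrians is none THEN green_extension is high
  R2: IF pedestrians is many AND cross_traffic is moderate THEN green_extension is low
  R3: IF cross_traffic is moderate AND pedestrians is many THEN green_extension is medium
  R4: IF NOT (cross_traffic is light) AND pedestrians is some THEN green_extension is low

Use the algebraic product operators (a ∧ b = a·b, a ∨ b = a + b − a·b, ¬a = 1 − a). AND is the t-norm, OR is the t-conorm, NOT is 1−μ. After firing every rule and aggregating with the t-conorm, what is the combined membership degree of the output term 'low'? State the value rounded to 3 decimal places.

R1: (light=0.66 OR ¬some=1−0.52=0.48) = 0.8232; AND[a·b] with none=0.31 → w = 0.2552
R2: many=0.91, moderate=0.13; AND[a·b] → w = 0.1183
R3: moderate=0.13, many=0.91; AND[a·b] → w = 0.1183
R4: ¬light=1−0.66=0.34, some=0.52; AND[a·b] → w = 0.1768
Rules with consequent 'low': {R2, R4} → strengths 0.1183, 0.1768
Aggregate via t-conorm [a + b − a·b]: 0.2742

0.274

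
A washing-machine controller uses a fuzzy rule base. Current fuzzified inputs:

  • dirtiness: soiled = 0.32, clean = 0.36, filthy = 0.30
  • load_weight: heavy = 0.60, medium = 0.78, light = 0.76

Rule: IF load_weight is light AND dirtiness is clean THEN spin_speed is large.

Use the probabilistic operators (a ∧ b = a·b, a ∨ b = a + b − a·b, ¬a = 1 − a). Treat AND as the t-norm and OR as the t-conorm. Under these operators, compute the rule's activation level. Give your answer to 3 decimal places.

0.274

firing strength: light=0.76, clean=0.36; AND[a·b] → w = 0.2736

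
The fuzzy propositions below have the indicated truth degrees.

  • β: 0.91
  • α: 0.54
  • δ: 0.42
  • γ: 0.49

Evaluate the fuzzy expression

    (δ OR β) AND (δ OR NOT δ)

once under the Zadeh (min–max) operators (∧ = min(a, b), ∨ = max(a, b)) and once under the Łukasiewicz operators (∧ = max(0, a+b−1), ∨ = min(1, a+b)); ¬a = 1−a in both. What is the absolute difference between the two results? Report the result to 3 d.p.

Under Zadeh (min–max):
  δ OR β = max(a, b) on (0.42, 0.91) = 0.91
  NOT δ = 1 − 0.42 = 0.58
  δ OR NOT δ = max(a, b) on (0.42, 0.58) = 0.58
  (δ OR β) AND (δ OR NOT δ) = min(a, b) on (0.91, 0.58) = 0.58
  → value = 0.5800
Under Łukasiewicz:
  δ OR β = min(1, a+b) on (0.42, 0.91) = 1.00
  NOT δ = 1 − 0.42 = 0.58
  δ OR NOT δ = min(1, a+b) on (0.42, 0.58) = 1.00
  (δ OR β) AND (δ OR NOT δ) = max(0, a+b−1) on (1.00, 1.00) = 1.00
  → value = 1.0000
|0.5800 − 1.0000| = 0.420

0.420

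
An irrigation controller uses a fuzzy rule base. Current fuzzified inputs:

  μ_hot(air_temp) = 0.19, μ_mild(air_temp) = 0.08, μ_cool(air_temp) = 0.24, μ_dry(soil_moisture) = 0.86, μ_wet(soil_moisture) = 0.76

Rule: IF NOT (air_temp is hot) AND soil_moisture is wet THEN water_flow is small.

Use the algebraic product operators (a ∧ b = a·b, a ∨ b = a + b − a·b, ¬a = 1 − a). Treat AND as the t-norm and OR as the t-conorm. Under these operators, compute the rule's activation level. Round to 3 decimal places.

0.616

firing strength: ¬hot=1−0.19=0.81, wet=0.76; AND[a·b] → w = 0.6156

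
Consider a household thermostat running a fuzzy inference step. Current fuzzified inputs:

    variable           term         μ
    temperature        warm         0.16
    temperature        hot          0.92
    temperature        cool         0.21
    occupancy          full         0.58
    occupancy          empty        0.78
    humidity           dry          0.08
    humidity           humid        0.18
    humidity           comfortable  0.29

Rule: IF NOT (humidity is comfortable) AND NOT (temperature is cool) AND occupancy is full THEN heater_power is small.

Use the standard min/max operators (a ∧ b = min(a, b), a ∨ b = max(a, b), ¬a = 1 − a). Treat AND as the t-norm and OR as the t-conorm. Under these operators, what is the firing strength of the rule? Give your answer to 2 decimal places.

firing strength: ¬comfortable=1−0.29=0.71, ¬cool=1−0.21=0.79, full=0.58; AND[min(a, b)] → w = 0.58

0.58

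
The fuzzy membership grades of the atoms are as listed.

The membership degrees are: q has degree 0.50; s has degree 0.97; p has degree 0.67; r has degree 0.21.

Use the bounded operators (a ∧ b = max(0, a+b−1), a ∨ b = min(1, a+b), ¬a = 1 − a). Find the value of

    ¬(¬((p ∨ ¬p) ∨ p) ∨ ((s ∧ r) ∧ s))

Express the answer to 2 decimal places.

¬p = 1 − 0.67 = 0.33
p ∨ ¬p = min(1, a+b) on (0.67, 0.33) = 1.00
(p ∨ ¬p) ∨ p = min(1, a+b) on (1.00, 0.67) = 1.00
¬((p ∨ ¬p) ∨ p) = 1 − 1.00 = 0.00
s ∧ r = max(0, a+b−1) on (0.97, 0.21) = 0.18
(s ∧ r) ∧ s = max(0, a+b−1) on (0.18, 0.97) = 0.15
¬((p ∨ ¬p) ∨ p) ∨ ((s ∧ r) ∧ s) = min(1, a+b) on (0.00, 0.15) = 0.15
¬(¬((p ∨ ¬p) ∨ p) ∨ ((s ∧ r) ∧ s)) = 1 − 0.15 = 0.85

0.85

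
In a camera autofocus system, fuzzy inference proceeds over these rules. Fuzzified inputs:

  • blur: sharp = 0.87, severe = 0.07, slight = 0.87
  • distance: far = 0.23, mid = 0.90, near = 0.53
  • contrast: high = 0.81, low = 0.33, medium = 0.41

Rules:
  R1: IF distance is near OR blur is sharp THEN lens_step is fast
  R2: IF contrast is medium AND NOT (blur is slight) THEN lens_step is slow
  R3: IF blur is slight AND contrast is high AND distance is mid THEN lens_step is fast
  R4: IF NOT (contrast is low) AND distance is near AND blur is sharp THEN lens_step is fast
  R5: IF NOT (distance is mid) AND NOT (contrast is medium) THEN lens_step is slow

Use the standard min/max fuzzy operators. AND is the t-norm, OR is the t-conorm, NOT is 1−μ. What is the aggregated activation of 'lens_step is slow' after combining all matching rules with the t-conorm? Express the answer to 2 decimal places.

0.13

R1: near=0.53, sharp=0.87; OR[max(a, b)] → w = 0.87
R2: medium=0.41, ¬slight=1−0.87=0.13; AND[min(a, b)] → w = 0.13
R3: slight=0.87, high=0.81, mid=0.90; AND[min(a, b)] → w = 0.81
R4: ¬low=1−0.33=0.67, near=0.53, sharp=0.87; AND[min(a, b)] → w = 0.53
R5: ¬mid=1−0.90=0.10, ¬medium=1−0.41=0.59; AND[min(a, b)] → w = 0.10
Rules with consequent 'slow': {R2, R5} → strengths 0.13, 0.10
Aggregate via t-conorm [max(a, b)]: 0.13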